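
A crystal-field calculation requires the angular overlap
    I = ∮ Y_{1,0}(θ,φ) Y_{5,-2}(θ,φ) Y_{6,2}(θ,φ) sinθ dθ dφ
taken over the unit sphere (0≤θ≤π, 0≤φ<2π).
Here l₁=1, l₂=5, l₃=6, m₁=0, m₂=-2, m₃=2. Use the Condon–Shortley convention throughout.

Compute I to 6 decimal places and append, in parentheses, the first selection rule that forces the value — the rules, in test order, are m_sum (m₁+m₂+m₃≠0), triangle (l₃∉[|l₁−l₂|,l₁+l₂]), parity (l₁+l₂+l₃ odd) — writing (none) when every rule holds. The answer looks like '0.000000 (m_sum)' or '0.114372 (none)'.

0.231133 (none)

Rules hold: Σm=0, L=12 even, 4≤6≤6.
N = 3·11·13 = 429
Δ = 0!·2!·10!/13! = 1/858
Racah Σ t=0..0: t=0:+1/14400 = 1/14400
⇒ 3j(1 5 6; 0 0 0)² = 6/143, sgn +1
Racah Σ t=0..0: t=0:+1/30240 = 1/30240
⇒ 3j(1 5 6; 0 -2 2)² = 16/429, sgn +1
4πI² = N·(3j₀)²·(3jₘ)² = 96/143
I = +1·√(0.671329/4π) = 0.23113338
No selection rule forces the value: the integral is nonzero (none).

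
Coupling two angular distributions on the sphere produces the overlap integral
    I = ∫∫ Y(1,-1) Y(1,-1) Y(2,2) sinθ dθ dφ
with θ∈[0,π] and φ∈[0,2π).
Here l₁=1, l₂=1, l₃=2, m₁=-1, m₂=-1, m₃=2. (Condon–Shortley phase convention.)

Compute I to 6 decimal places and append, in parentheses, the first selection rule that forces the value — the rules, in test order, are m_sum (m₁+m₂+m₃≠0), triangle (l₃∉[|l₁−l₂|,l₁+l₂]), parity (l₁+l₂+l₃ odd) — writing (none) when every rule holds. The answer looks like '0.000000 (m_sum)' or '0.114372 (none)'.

m-sum 0 ✓  L=4 even ✓  0≤2≤2 ✓
Π(2lᵢ+1) = 3×3×5 = 45
triangle coeff Δ(1,1,2) = 1/30
Σ_t [0,0]: t=0:+1/1 = 1/1
(3j)²=2/15 [(1 1 2; 0 0 0)], sign=+1
Σ_t [0,0]: t=0:+1/4 = 1/4
(3j)²=1/5 [(1 1 2; -1 -1 2)], sign=+1
⇒ 4πI² = 6/5
I = (+1)√(6/5/(4π)) = 0.30901936
No selection rule forces the value: the integral is nonzero (none).

0.309019 (none)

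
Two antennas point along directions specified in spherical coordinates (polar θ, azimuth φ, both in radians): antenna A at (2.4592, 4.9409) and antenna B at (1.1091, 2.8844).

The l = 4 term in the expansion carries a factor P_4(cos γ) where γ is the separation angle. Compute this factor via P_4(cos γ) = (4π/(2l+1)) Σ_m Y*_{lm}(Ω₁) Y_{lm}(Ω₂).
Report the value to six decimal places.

Term-by-term m-sum for l=4 (normalisation 4π/9 = 1.396263):
  term(m=-4) = -0.007235+0.018542i   from Y*(Ω₁)=+0.042739+0.055439i, Y(Ω₂)=+0.146676+0.243572i
  term(m=-3) = -0.096862+0.011060i   from Y*(Ω₁)=+0.154248-0.188601i, Y(Ω₂)=-0.286823-0.279003i
  term(m=-2) = -0.025183-0.036858i   from Y*(Ω₁)=-0.383960-0.188811i, Y(Ω₂)=+0.090829+0.051330i
  term(m=-1) = -0.039949+0.075677i   from Y*(Ω₁)=-0.063777+0.274224i, Y(Ω₂)=+0.293949+0.077314i
  term(m=+0) = +0.041815+0.000000i   from Y*(Ω₁)=-0.250974-0.000000i, Y(Ω₂)=-0.166610+0.000000i
  term(m=+1) = -0.039949-0.075677i   from Y*(Ω₁)=+0.063777+0.274224i, Y(Ω₂)=-0.293949+0.077314i
  term(m=+2) = -0.025183+0.036858i   from Y*(Ω₁)=-0.383960+0.188811i, Y(Ω₂)=+0.090829-0.051330i
  term(m=+3) = -0.096862-0.011060i   from Y*(Ω₁)=-0.154248-0.188601i, Y(Ω₂)=+0.286823-0.279003i
  term(m=+4) = -0.007235-0.018542i   from Y*(Ω₁)=+0.042739-0.055439i, Y(Ω₂)=+0.146676-0.243572i
Accumulated sum -0.296643+0.000000i; after 4π/(2l+1) scaling, -0.414191+0.000000i ⇒ P_4 = -0.414191

-0.414191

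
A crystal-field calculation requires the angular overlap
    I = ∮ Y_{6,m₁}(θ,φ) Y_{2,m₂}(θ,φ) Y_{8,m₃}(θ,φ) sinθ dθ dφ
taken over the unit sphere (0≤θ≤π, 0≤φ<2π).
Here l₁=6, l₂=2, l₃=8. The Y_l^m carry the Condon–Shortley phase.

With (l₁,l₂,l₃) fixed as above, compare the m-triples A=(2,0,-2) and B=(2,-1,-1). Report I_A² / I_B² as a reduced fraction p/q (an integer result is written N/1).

l's match ⇒ only the (l;m) 3-j factors differ between A and B.
A: triangle coeff Δ(6,2,8) = 1/30940; Σ_t [0,0]: t=0:+1/3870720 = 1/3870720; (3j)²=135/6188 [(6 2 8; 2 0 -2)], sign=+1
B: triangle coeff Δ(6,2,8) = 1/30940; Σ_t [0,0]: t=0:+1/5806080 = 1/5806080; (3j)²=9/884 [(6 2 8; 2 -1 -1)], sign=-1
I_A²/I_B² = (135/6188)/(9/884) = 15/7

15/7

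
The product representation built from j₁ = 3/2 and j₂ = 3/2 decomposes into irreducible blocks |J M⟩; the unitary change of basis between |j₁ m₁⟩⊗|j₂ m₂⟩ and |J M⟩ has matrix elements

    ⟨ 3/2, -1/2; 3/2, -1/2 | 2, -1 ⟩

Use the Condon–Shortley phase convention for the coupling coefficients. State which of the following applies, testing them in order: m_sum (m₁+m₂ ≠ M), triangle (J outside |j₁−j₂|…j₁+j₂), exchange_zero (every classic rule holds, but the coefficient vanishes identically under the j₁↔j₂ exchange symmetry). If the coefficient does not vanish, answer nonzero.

m-sum: m₁+m₂ = -1/2+(-1/2) = -1, M = -1  ✓
triangle: |j₁−j₂| = 0 ≤ J = 2 ≤ j₁+j₂ = 3  ✓
exchange: j₁=j₂ and m₁=m₂, and (−1)^(j₁+j₂−J) = (−1)^1 = −1 forces ⟨j₁m₁;j₂m₂|JM⟩ = −⟨j₂m₂;j₁m₁|JM⟩ = −⟨j₁m₁;j₂m₂|JM⟩ ⇒ the coefficient vanishes identically
Racah sum check: Σ_k collapses to 0 ⇒ CG = 0

exchange_zero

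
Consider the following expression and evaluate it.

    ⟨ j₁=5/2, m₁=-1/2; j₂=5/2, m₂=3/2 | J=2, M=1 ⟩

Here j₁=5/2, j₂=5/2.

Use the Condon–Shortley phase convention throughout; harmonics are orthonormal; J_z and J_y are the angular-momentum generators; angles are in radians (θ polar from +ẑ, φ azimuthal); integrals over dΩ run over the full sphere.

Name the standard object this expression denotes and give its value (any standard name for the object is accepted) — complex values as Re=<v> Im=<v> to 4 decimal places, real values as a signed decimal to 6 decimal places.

This is a Clebsch–Gordan (vector-coupling) coefficient.
triangle: 3!*2!*2!/8! = 24/40320
(j±m)!: 2!*3!*4!*1!*3!*1! = 1728
prefactor² = (2J+1)*Δ*N² = 36/7
  k=2: +1/(2!*1!*1!*2!*1!*0!) = 1/4
  k=3: −1/(3!*0!*0!*1!*2!*1!) = -1/12
Σ = 1/6  ⇒  CG² = 36/7*(1/6)² = 1/7
CG = +√(1/7) = +0.377964

Clebsch–Gordan coefficient, +√(1/7) ≈ +0.377964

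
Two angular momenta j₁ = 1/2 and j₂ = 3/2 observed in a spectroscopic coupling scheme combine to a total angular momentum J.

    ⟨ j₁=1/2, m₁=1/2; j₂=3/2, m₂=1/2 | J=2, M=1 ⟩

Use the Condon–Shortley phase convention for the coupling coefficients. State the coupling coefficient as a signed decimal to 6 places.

√[5·0!1!3!/5! · 1!0!2!1!3!1!] = √(3)
  +(−1)^0/∏(0,0,0,2,1,1)! = 1/2  (running 1/2)
⟨..|..⟩ = √(3)·(1/2) = +0.866025

+√(3/4) = +0.866025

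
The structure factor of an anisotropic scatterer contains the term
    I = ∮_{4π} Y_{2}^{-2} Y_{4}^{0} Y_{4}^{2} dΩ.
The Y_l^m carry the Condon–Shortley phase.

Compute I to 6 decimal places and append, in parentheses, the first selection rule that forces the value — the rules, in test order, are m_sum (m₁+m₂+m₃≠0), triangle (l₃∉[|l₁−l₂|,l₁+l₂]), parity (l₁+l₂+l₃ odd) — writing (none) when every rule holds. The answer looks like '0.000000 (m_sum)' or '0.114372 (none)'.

-0.190365 (none)

Checks pass: Σm=0; 10 even; l₃=4∈[2,6].
(2·2+1)(2·4+1)(2·4+1) = 405
Δ: 2! 2! 6! / 11! → 1/13860
sum: t=0:+1/192 t=1:−1/36 t=2:+1/192 = -5/288
3j²(2 4 4; 0 0 0) = Δ·Π!·Σ² = 20/693  (sign -1)
sum: t=2:+1/192 = 1/192
3j²(2 4 4; -2 0 2) = Δ·Π!·Σ² = 3/77  (sign +1)
combine: 4πI² = 405·20/693·3/77 = 2700/5929
take √, sign -1: I = -0.19036462
No selection rule forces the value: the integral is nonzero (none).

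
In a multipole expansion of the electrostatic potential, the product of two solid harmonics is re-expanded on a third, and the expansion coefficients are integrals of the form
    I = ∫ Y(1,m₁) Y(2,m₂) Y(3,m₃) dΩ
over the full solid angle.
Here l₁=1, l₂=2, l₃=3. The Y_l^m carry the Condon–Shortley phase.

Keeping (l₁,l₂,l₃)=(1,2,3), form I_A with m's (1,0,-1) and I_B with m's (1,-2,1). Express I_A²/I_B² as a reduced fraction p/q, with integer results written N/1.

Same 1,2,3: normalisation and zero-m 3j drop out of the ratio.
A: Δ: 0! 2! 4! / 7! → 1/105; sum: t=0:+1/8 = 1/8; 3j²(1 2 3; 1 0 -1) = Δ·Π!·Σ² = 2/35  (sign +1)
B: Δ: 0! 2! 4! / 7! → 1/105; sum: t=0:+1/48 = 1/48; 3j²(1 2 3; 1 -2 1) = Δ·Π!·Σ² = 1/105  (sign +1)
I_A²/I_B² = (2/35)/(1/105) = 6/1

6/1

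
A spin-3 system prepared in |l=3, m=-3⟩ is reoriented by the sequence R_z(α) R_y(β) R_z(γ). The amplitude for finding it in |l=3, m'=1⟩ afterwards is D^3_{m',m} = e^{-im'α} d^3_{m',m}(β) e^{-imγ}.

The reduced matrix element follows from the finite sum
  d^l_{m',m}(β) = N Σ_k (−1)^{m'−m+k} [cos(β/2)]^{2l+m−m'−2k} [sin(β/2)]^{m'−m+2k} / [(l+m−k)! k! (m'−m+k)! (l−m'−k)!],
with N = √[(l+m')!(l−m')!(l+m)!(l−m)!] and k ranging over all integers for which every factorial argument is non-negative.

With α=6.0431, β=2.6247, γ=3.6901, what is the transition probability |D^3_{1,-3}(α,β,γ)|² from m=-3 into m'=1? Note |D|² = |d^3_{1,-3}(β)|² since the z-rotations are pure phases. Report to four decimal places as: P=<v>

D^3_{1,-3}(6.0431,2.6247,3.6901) = e^{-i·1·6.0431}·d^3_{1,-3}(2.6247)·e^{-i·-3·3.6901}. Compute d first:
With c≡cos(β/2)=0.255579 and s≡sin(β/2)=0.966788, N=[24·2·1·720]^{1/2}=185.903201
The bounds max(0,m−m')=0 and min(l+m,l−m')=0 give 1 term
  k=0: (−1)^4·185.9032/(48)·0.2556^2·0.9668^4 = +0.221014
d^3_{1,-3}(2.6247) = +0.221014
|D^3_{1,-3}|² = |d^3_{1,-3}(β)|² = (+0.221014)² = 0.048847 (the z-rotation phases have unit modulus)

P=0.0488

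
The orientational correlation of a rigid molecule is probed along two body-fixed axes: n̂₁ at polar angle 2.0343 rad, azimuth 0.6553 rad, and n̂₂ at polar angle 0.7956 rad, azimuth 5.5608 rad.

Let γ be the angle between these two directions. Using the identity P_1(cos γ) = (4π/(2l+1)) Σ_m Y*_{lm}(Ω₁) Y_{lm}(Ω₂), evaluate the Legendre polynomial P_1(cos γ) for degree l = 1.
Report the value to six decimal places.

Summing Y*_{l m}(θ₁,φ₁)·Y_{l m}(θ₂,φ₂) over m ∈ [−1, 1]; prefactor 4π/(2·1+1) = 4.188790:
  term(m=-1) = (0.014636, 0.074848)   from Y*(Ω₁)=(0.245028, 0.188329), Y(Ω₂)=(0.185143, 0.163166)
  term(m=+0) = (-0.074698, -0.000000)   from Y*(Ω₁)=(-0.218447, -0.000000), Y(Ω₂)=(0.341952, 0.000000)
  term(m=+1) = (0.014636, -0.074848)   from Y*(Ω₁)=(-0.245028, 0.188329), Y(Ω₂)=(-0.185143, 0.163166)
Total Σ_m = (-0.045426, 0.000000). Multiply by 4.188790: (-0.190278, 0.000000). P_1(cos γ) = -0.190278

-0.190278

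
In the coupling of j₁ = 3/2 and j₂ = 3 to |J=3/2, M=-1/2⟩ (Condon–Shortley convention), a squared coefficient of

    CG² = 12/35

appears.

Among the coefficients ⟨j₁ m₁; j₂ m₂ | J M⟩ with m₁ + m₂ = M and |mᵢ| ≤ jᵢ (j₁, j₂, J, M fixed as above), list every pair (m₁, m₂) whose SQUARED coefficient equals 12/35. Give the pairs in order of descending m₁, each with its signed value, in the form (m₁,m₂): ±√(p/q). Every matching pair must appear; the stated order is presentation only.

(1/2,-1): −√(12/35)

Admissible pairs with m₁+m₂ = M = -1/2: (-3/2,1), (-1/2,0), (1/2,-1), (3/2,-2)
  (m₁,m₂)=(3/2,-2): CG² = 2/7, CG = +√(2/7)
  (m₁,m₂)=(1/2,-1): CG² = 12/35, CG = −√(12/35)   ← matches the target
  (m₁,m₂)=(-1/2,0): CG² = 9/35, CG = +√(9/35)
  (m₁,m₂)=(-3/2,1): CG² = 4/35, CG = −√(4/35)
Pairs with CG² = 12/35: (1/2,-1): −√(12/35)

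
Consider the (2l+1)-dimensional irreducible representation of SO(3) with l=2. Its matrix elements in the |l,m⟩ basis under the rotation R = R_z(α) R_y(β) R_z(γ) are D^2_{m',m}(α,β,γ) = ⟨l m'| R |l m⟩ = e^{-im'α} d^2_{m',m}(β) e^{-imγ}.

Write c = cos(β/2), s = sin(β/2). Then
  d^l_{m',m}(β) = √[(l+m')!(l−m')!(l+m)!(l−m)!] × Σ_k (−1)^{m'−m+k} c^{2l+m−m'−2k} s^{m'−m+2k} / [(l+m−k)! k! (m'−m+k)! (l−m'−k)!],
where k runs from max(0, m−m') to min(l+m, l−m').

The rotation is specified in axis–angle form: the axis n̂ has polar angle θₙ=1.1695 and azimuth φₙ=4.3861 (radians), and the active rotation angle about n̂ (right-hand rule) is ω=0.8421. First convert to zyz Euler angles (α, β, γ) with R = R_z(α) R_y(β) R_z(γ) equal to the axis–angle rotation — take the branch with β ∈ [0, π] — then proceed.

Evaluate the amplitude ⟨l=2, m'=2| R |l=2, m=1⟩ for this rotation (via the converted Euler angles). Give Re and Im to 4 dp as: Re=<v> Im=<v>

Axis–angle → zyz. n̂ = (sinθₙcosφₙ, sinθₙsinφₙ, cosθₙ) = (-0.295066, -0.871985, +0.390612), ω = 0.8421.
R = I cosω + sinω [n̂]ₓ + (1−cosω) n̂n̂ᵀ gives
  R = [+0.694986, -0.205451, -0.689046; +0.377376, +0.919935, +0.106334; +0.612031, -0.333930, +0.716874]
β = atan2(√(R₁₃²+R₂₃²), R₃₃) = 0.771488; α = atan2(R₂₃, R₁₃) mod 2π = 2.988480; γ = atan2(R₃₂, −R₃₁) mod 2π = 3.641058
D^2_{2,1}(2.9885,0.7715,3.6411) = e^{-i·2·2.9885}·d^2_{2,1}(0.7715)·e^{-i·1·3.6411}. Compute d first:
c=cos(0.771488/2)=0.926519, s=sin(0.771488/2)=0.376248; N=√[24·1·6·1]=12.000000
Admissible k: 0..0 (factorial args all ≥0)
  k=0: (−1)^1·12.0000/(6)·0.9265^3·0.3762^1 = -0.598505
d^2_{2,1}(0.7715) = -0.598505
Phases: e^{-i·(2)·2.9885}=+0.953478+0.301461i, e^{-i·(1)·3.6411}=-0.877839+0.478956i ⇒ D=+0.587365-0.114937i

Re=0.5874 Im=-0.1149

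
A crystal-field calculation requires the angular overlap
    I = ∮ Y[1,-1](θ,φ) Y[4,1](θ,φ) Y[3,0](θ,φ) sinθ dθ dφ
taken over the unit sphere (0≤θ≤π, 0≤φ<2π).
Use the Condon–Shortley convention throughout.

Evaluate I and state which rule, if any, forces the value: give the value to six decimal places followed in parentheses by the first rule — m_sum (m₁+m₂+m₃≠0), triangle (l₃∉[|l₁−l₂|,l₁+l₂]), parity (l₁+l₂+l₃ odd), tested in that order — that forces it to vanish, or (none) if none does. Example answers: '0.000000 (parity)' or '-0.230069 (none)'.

-0.194664 (none)

m-sum 0 ✓  L=8 even ✓  3≤3≤5 ✓
Π(2lᵢ+1) = 3×9×7 = 189
triangle coeff Δ(1,4,3) = 1/252
Σ_t [1,1]: t=1:−1/36 = -1/36
(3j)²=4/63 [(1 4 3; 0 0 0)], sign=+1
Σ_t [2,2]: t=2:+1/72 = 1/72
(3j)²=5/126 [(1 4 3; -1 1 0)], sign=-1
⇒ 4πI² = 10/21
I = (-1)√(10/21/(4π)) = -0.19466390
No selection rule forces the value: the integral is nonzero (none).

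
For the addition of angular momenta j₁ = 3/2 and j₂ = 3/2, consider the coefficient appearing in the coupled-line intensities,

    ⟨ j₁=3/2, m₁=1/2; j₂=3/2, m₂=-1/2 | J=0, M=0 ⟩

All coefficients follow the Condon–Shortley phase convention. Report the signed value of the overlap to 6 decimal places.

−√(1/4) ≈ -0.500000

√[1·3!0!0!/4! · 2!1!1!2!0!0!] = √(1)
  +(−1)^1/∏(1,2,0,0,0,0)! = -1/2  (running -1/2)
⟨..|..⟩ = √(1)·(-1/2) = -0.500000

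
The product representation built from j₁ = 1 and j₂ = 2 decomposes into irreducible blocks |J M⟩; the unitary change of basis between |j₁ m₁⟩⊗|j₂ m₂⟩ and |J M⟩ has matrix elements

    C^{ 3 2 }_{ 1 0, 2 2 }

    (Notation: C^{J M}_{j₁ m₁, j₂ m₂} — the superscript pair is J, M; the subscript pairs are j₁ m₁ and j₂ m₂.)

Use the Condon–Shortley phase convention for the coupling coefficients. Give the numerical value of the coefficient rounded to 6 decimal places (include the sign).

triangle: 0!·2!·4!/7! = 48/5040
(j±m)!: 1!·1!·4!·0!·5!·1! = 2880
prefactor² = (2J+1)·Δ·N² = 192
  k=0: +1/(0!·0!·1!·4!·1!·0!) = 1/24
Σ = 1/24  ⇒  CG² = 192·(1/24)² = 1/3
CG = +√(1/3) = +0.577350

+√(1/3) = +0.577350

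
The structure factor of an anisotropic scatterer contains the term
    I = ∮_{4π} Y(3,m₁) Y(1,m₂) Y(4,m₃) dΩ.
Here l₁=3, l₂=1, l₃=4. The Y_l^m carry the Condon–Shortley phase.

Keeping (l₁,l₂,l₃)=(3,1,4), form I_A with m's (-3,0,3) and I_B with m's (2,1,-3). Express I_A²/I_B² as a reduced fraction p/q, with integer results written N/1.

Same 3,1,4: normalisation and zero-m 3j drop out of the ratio.
A: Δ: 0! 6! 2! / 9! → 1/252; sum: t=0:+1/720 = 1/720; 3j²(3 1 4; -3 0 3) = Δ·Π!·Σ² = 1/36  (sign -1)
B: Δ: 0! 6! 2! / 9! → 1/252; sum: t=0:+1/240 = 1/240; 3j²(3 1 4; 2 1 -3) = Δ·Π!·Σ² = 1/12  (sign -1)
I_A²/I_B² = (1/36)/(1/12) = 1/3

1/3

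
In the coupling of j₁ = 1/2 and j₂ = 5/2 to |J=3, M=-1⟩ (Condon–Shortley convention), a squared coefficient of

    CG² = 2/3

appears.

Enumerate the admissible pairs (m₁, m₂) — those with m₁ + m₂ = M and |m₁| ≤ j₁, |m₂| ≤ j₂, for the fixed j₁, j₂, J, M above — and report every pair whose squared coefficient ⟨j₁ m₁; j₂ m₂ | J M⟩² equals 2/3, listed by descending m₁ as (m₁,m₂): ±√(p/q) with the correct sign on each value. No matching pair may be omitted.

(-1/2,-1/2): +√(2/3)

Admissible pairs with m₁+m₂ = M = -1: (-1/2,-1/2), (1/2,-3/2)
  (m₁,m₂)=(1/2,-3/2): CG² = 1/3, CG = +√(1/3)
  (m₁,m₂)=(-1/2,-1/2): CG² = 2/3, CG = +√(2/3)   ← matches the target
Pairs with CG² = 2/3: (-1/2,-1/2): +√(2/3)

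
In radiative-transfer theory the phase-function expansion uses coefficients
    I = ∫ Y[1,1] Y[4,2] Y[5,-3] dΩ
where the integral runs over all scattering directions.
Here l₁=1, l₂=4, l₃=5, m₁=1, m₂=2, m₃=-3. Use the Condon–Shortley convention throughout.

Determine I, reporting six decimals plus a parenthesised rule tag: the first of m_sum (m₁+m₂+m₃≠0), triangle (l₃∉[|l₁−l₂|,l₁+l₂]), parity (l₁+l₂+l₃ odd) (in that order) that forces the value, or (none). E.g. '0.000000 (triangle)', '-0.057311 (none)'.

Rules hold: Σm=0, L=10 even, 3≤5≤5.
N = 3·9·11 = 297
Δ = 0!·2!·8!/11! = 1/495
Racah Σ t=0..0: t=0:+1/576 = 1/576
⇒ 3j(1 4 5; 0 0 0)² = 5/99, sgn -1
Racah Σ t=0..0: t=0:+1/2880 = 1/2880
⇒ 3j(1 4 5; 1 2 -3)² = 28/495, sgn +1
4πI² = N·(3j₀)²·(3jₘ)² = 28/33
I = -1·√(0.848485/4π) = -0.25984664
No selection rule forces the value: the integral is nonzero (none).

-0.259847 (none)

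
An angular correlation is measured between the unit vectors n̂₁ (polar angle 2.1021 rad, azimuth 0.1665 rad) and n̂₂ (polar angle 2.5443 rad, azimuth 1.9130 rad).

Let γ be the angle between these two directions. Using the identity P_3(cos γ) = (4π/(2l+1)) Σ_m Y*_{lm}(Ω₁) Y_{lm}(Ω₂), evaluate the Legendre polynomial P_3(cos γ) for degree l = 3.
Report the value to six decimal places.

Term-by-term m-sum for l=3 (normalisation 4π/7 = 1.795196):
  m=-3: (+0.234704+0.128067i) × (+0.063499+0.038425i) = +0.009982+0.017151i  (running Σ = +0.009982+0.017151i)
  m=-2: (-0.363734-0.125809i) × (+0.207092-0.168982i) = -0.096586+0.035411i  (running Σ = -0.086604+0.052561i)
  m=-1: (+0.077902+0.013092i) × (-0.147508-0.414094i) = -0.006070-0.034190i  (running Σ = -0.092673+0.018371i)
  m=0: (+0.324541-0.000000i) × (-0.129134+0.000000i) = -0.041909+0.000000i  (running Σ = -0.134583+0.018371i)
  m=1: (-0.077902+0.013092i) × (+0.147508-0.414094i) = -0.006070+0.034190i  (running Σ = -0.140653+0.052561i)
  m=2: (-0.363734+0.125809i) × (+0.207092+0.168982i) = -0.096586-0.035411i  (running Σ = -0.237238+0.017151i)
  m=3: (-0.234704+0.128067i) × (-0.063499+0.038425i) = +0.009982-0.017151i  (running Σ = -0.227256+0.000000i)
Accumulated sum -0.227256+0.000000i; after 4π/(2l+1) scaling, -0.407969+0.000000i ⇒ P_3 = -0.407969

-0.407969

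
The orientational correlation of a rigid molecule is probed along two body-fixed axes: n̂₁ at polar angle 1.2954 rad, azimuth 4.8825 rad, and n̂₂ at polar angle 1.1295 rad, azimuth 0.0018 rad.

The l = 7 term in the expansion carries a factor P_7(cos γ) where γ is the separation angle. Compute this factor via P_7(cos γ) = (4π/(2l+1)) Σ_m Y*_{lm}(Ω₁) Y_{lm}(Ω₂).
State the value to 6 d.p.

-0.270336

Term-by-term m-sum for l=7 (normalisation 4π/15 = 0.837758):
  m=-7: Y*=-0.354886+0.141754i  Y=+0.247068-0.003113i  product -0.087240+0.036128i
  m=-6: Y*=-0.211236-0.344433i  Y=+0.436685-0.004716i  product -0.093868-0.149413i
  m=-5: Y*=-0.008812+0.007732i  Y=+0.304149-0.002737i  product -0.002659+0.002376i
  m=-4: Y*=-0.271195-0.219504i  Y=-0.131671+0.000948i  product +0.035916+0.028645i
  m=-3: Y*=+0.052901-0.094500i  Y=-0.350133+0.001891i  product -0.018344+0.033188i
  m=-2: Y*=-0.284054-0.100551i  Y=-0.016819+0.000061i  product +0.004784+0.001674i
  m=-1: Y*=+0.025489-0.148387i  Y=+0.332595-0.000599i  product +0.008389-0.049368i
  m=+0: Y*=-0.284526-0.000000i  Y=+0.058505+0.000000i  product -0.016646-0.000000i
  m=+1: Y*=-0.025489-0.148387i  Y=-0.332595-0.000599i  product +0.008389+0.049368i
  m=+2: Y*=-0.284054+0.100551i  Y=-0.016819-0.000061i  product +0.004784-0.001674i
  m=+3: Y*=-0.052901-0.094500i  Y=+0.350133+0.001891i  product -0.018344-0.033188i
  m=+4: Y*=-0.271195+0.219504i  Y=-0.131671-0.000948i  product +0.035916-0.028645i
  m=+5: Y*=+0.008812+0.007732i  Y=-0.304149-0.002737i  product -0.002659-0.002376i
  m=+6: Y*=-0.211236+0.344433i  Y=+0.436685+0.004716i  product -0.093868+0.149413i
  m=+7: Y*=+0.354886+0.141754i  Y=-0.247068-0.003113i  product -0.087240-0.036128i
Σ over m = -0.322689+0.000000i; ×(4π/15) → -0.270336+0.000000i. Real part: -0.270336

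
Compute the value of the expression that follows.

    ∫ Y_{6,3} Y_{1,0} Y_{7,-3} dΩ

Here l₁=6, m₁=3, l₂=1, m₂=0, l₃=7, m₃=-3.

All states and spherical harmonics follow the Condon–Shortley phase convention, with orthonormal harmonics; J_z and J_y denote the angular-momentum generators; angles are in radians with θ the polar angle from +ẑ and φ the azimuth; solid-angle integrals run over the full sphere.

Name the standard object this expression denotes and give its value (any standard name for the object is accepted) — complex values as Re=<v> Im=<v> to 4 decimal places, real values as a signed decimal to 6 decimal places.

Gaunt coefficient, -0.221293

This is a Gaunt coefficient — the integral of a triple product of spherical harmonics over the sphere.
Checks pass: Σm=0; 14 even; l₃=7∈[5,7].
(2·6+1)(2·1+1)(2·7+1) = 585
Δ: 0! 12! 2! / 15! → 1/1365
sum: t=0:+1/518400 = 1/518400
3j²(6 1 7; 0 0 0) = Δ·Π!·Σ² = 7/195  (sign -1)
sum: t=0:+1/2177280 = 1/2177280
3j²(6 1 7; 3 0 -3) = Δ·Π!·Σ² = 8/273  (sign +1)
combine: 4πI² = 585·7/195·8/273 = 8/13
take √, sign -1: I = -0.22129336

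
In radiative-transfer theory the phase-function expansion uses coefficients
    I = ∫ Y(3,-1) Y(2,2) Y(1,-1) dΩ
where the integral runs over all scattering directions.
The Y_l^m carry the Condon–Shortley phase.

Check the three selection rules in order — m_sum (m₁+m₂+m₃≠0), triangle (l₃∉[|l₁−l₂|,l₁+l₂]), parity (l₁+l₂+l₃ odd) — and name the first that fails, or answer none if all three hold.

Σmᵢ = 0  ✓
l₃∈[|l₁−l₂|,l₁+l₂]=[1,5], have l₃=1  ✓
Σlᵢ = 6 ⇒ even  ✓

none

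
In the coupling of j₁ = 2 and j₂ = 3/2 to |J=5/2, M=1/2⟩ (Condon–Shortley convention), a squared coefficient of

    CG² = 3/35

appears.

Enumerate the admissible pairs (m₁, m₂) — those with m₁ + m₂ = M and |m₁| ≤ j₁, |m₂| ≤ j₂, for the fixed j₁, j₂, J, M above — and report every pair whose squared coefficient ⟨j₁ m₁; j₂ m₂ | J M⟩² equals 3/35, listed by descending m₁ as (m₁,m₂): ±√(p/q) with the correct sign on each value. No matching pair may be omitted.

Admissible pairs with m₁+m₂ = M = 1/2: (-1,3/2), (0,1/2), (1,-1/2), (2,-3/2)
  (m₁,m₂)=(2,-3/2): CG² = 6/35, CG = +√(6/35)
  (m₁,m₂)=(1,-1/2): CG² = 5/14, CG = +√(5/14)
  (m₁,m₂)=(0,1/2): CG² = 3/35, CG = −√(3/35)   ← matches the target
  (m₁,m₂)=(-1,3/2): CG² = 27/70, CG = −√(27/70)
Pairs with CG² = 3/35: (0,1/2): −√(3/35)

(0,1/2): −√(3/35)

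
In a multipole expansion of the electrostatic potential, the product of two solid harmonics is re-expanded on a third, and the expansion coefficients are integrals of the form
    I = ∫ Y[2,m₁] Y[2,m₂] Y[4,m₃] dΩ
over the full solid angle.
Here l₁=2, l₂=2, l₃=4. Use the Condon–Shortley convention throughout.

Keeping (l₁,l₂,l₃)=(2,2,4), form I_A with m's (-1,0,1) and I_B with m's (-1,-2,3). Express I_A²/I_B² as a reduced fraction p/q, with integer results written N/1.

Same 2,2,4: normalisation and zero-m 3j drop out of the ratio.
A: Δ: 0! 4! 4! / 9! → 1/630; sum: t=0:+1/24 = 1/24; 3j²(2 2 4; -1 0 1) = Δ·Π!·Σ² = 1/21  (sign -1)
B: Δ: 0! 4! 4! / 9! → 1/630; sum: t=0:+1/144 = 1/144; 3j²(2 2 4; -1 -2 3) = Δ·Π!·Σ² = 1/18  (sign -1)
I_A²/I_B² = (1/21)/(1/18) = 6/7

6/7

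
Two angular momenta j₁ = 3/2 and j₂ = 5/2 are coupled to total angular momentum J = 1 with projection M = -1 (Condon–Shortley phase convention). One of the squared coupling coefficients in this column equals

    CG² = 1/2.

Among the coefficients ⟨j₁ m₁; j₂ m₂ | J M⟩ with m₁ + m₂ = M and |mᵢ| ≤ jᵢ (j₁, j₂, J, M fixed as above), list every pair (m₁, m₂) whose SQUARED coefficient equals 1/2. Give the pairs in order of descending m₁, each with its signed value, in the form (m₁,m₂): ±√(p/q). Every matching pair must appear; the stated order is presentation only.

Admissible pairs with m₁+m₂ = M = -1: (-3/2,1/2), (-1/2,-1/2), (1/2,-3/2), (3/2,-5/2)
  (m₁,m₂)=(3/2,-5/2): CG² = 1/2, CG = +√(1/2)   ← matches the target
  (m₁,m₂)=(1/2,-3/2): CG² = 3/10, CG = −√(3/10)
  (m₁,m₂)=(-1/2,-1/2): CG² = 3/20, CG = +√(3/20)
  (m₁,m₂)=(-3/2,1/2): CG² = 1/20, CG = −√(1/20)
Pairs with CG² = 1/2: (3/2,-5/2): +√(1/2)

(3/2,-5/2): +√(1/2)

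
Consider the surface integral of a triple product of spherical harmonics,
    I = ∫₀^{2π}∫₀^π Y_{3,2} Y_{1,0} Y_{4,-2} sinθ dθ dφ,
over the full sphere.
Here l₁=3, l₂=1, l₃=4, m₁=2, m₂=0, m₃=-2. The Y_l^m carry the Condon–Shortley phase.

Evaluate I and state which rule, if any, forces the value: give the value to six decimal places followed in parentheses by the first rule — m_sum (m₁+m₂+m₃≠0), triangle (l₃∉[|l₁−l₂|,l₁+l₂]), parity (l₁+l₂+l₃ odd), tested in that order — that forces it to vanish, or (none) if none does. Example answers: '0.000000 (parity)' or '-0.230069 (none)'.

0.213244 (none)

m-sum 0 ✓  L=8 even ✓  2≤4≤4 ✓
Π(2lᵢ+1) = 7×3×9 = 189
triangle coeff Δ(3,1,4) = 1/252
Σ_t [0,0]: t=0:+1/36 = 1/36
(3j)²=4/63 [(3 1 4; 0 0 0)], sign=+1
Σ_t [0,0]: t=0:+1/120 = 1/120
(3j)²=1/21 [(3 1 4; 2 0 -2)], sign=+1
⇒ 4πI² = 4/7
I = (+1)√(4/7/(4π)) = 0.21324362
No selection rule forces the value: the integral is nonzero (none).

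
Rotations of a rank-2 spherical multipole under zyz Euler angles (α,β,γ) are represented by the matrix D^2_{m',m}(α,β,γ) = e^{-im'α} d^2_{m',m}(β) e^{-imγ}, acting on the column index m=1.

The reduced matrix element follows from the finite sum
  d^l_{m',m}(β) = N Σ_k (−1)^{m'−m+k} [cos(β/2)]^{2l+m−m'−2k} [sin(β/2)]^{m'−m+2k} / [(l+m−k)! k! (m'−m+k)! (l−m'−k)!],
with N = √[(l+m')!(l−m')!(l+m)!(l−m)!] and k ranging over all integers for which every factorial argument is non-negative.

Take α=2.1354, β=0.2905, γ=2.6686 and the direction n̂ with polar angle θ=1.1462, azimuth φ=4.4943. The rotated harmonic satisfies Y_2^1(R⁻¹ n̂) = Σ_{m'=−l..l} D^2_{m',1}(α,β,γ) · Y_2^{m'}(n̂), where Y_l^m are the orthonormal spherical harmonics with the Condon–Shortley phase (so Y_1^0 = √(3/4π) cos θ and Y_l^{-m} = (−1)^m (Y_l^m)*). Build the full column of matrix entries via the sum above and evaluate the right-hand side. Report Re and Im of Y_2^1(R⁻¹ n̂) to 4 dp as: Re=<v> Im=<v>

Re=-0.1537 Im=0.0383

Need the full column D^2_{m',1} for m'=−2..2 at α=2.1354, β=0.2905, γ=2.6686.
cos(β/2)=0.989470, sin(β/2)=0.144740
d^2_{-2,1}: single k=3 term ⇒ +0.006001;  D = -0.000188+0.005998i
d^2_{-1,1}: k∈[2..3] ⇒ +0.061532 -0.000439 = +0.061093;  D = +0.052613-0.031053i
d^2_{0,1}: k∈[1..2] ⇒ +0.343456 -0.007349 = +0.336107;  D = -0.299205-0.153114i
d^2_{1,1}: k∈[0..1] ⇒ +0.958540 -0.061532 = +0.897007;  D = +0.082061+0.893246i
d^2_{2,1}: single k=0 term ⇒ -0.280431;  D = -0.222187+0.171097i
Y_2^{m'}(θ=1.1462,φ=4.4943) and Σ D·Y over m':
  (-0.0002+0.0060i)·(-0.2907-0.1355i)  (+0.0526-0.0311i)·(-0.0627+0.2831i)  (-0.2992-0.1531i)·(-0.1548+0.0000i)  (+0.0821+0.8932i)·(+0.0627+0.2831i)  (-0.2222+0.1711i)·(-0.2907+0.1355i)
Y_2^1(R⁻¹ n̂) = -0.153665+0.038269i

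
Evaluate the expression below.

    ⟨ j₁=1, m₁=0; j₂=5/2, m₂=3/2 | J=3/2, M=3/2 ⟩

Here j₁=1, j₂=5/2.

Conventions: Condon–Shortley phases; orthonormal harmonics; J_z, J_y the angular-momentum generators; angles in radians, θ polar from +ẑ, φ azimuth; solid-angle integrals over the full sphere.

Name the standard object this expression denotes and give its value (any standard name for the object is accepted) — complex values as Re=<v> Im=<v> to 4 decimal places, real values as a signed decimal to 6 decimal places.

Clebsch–Gordan coefficient, −√(4/15) ≈ -0.516398

This is a Clebsch–Gordan (vector-coupling) coefficient.
j₁+j₂−J=2  J+j₁−j₂=0  J−j₁+j₂=3  j₁+j₂+J+1=6
(j₁±m₁, j₂±m₂, J±M) = (1,1,4,1,3,0)
P² = 48/5
sum k=1..1:
  [1] −1/6 = -1/6
S = -1/6
C² = P²·S² = 4/15 ; C = -0.516398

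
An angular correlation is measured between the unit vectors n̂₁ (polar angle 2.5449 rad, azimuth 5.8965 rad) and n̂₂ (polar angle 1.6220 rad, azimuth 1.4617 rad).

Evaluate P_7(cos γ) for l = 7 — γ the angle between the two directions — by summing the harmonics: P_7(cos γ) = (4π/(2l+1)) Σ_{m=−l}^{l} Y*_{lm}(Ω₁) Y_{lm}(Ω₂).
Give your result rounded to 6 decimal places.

Addition theorem: P_7(cos γ) = (4π/15) Σ_m Y*_{lm}(Ω₁) Y_{lm}(Ω₂), m = −7…7:
  m=-7: (-0.008022-0.003725i) × (-0.342657+0.357878i) = +0.004082-0.001594i  (running Σ = +0.004082-0.001594i)
  m=-6: (+0.033183+0.035668i) × (+0.075371+0.057843i) = +0.000438+0.004608i  (running Σ = +0.004520+0.003014i)
  m=-5: (-0.057569-0.151734i) × (-0.182689+0.301017i) = +0.056192+0.010391i  (running Σ = +0.060711+0.013404i)
  m=-4: (-0.008581+0.356674i) × (+0.100432+0.046839i) = -0.017568+0.035420i  (running Σ = +0.043143+0.048824i)
  m=-3: (+0.194311-0.446167i) × (-0.100189+0.295109i) = +0.112200+0.102044i  (running Σ = +0.155343+0.150868i)
  m=-2: (-0.195488+0.190842i) × (+0.114722+0.025437i) = -0.027281+0.016921i  (running Σ = +0.128062+0.167789i)
  m=-1: (-0.230943+0.094037i) × (-0.032295+0.294846i) = -0.020268-0.071130i  (running Σ = +0.107794+0.096659i)
  m=0: (+0.366380-0.000000i) × (+0.119454+0.000000i) = +0.043765+0.000000i  (running Σ = +0.151559+0.096659i)
  m=1: (+0.230943+0.094037i) × (+0.032295+0.294846i) = -0.020268+0.071130i  (running Σ = +0.131291+0.167789i)
  m=2: (-0.195488-0.190842i) × (+0.114722-0.025437i) = -0.027281-0.016921i  (running Σ = +0.104010+0.150868i)
  m=3: (-0.194311-0.446167i) × (+0.100189+0.295109i) = +0.112200-0.102044i  (running Σ = +0.216210+0.048824i)
  m=4: (-0.008581-0.356674i) × (+0.100432-0.046839i) = -0.017568-0.035420i  (running Σ = +0.198642+0.013404i)
  m=5: (+0.057569-0.151734i) × (+0.182689+0.301017i) = +0.056192-0.010391i  (running Σ = +0.254833+0.003014i)
  m=6: (+0.033183-0.035668i) × (+0.075371-0.057843i) = +0.000438-0.004608i  (running Σ = +0.255271-0.001594i)
  m=7: (+0.008022-0.003725i) × (+0.342657+0.357878i) = +0.004082+0.001594i  (running Σ = +0.259353-0.000000i)
Accumulated sum +0.259353-0.000000i; after 4π/(2l+1) scaling, +0.217275-0.000000i ⇒ P_7 = 0.217275

0.217275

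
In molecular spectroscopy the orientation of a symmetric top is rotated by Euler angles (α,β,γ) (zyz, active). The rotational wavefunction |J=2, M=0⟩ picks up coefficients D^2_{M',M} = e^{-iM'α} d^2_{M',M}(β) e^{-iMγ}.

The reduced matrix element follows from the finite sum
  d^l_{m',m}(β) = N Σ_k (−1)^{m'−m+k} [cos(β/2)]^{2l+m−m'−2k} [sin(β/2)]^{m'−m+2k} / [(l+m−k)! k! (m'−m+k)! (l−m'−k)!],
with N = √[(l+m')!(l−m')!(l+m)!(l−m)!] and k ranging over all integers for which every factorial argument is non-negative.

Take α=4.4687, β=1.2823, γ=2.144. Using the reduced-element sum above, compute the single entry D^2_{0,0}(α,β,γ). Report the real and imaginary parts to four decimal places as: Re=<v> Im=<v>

Re=-0.3786 Im=0.0000

Split into d^2_{0,0}(β=1.2823) × two z-phases.
c=cos(1.282300/2)=0.801408, s=sin(1.282300/2)=0.598117; N=√[2·2·2·2]=4.000000
k: max(0,(0)−(0))=0 … min(2+(0),2−(0))=2
  k=0: (−1)^0·4.0000/(4)·0.8014^4·0.5981^0 = +0.412492
  k=1: (−1)^1·4.0000/(1)·0.8014^2·0.5981^2 = -0.919053
  k=2: (−1)^2·4.0000/(4)·0.8014^0·0.5981^4 = +0.127981
d^2_{0,0}(1.2823) = +0.412492 -0.919053 +0.127981 = -0.378580
Phases: e^{-i·(0)·4.4687}=+1.000000+0.000000i, e^{-i·(0)·2.1440}=+1.000000+0.000000i ⇒ D=-0.378580+0.000000i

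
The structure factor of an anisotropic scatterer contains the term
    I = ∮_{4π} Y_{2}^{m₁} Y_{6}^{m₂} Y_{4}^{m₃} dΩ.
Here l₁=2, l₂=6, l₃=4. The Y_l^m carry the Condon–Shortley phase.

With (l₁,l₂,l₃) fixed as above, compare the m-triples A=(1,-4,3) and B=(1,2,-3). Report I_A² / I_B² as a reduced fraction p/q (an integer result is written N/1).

15/2

Shared (l₁,l₂,l₃)=(2,6,4): N and (l;000)² cancel in I_A²/I_B².
A: Δ = 4!·0!·8!/13! = 1/6435; Racah Σ t=1..1: t=1:−1/30240 = -1/30240; ⇒ 3j(2 6 4; 1 -4 3)² = 16/429, sgn +1
B: Δ = 4!·0!·8!/13! = 1/6435; Racah Σ t=1..1: t=1:−1/30240 = -1/30240; ⇒ 3j(2 6 4; 1 2 -3)² = 32/6435, sgn +1
I_A²/I_B² = (16/429)/(32/6435) = 15/2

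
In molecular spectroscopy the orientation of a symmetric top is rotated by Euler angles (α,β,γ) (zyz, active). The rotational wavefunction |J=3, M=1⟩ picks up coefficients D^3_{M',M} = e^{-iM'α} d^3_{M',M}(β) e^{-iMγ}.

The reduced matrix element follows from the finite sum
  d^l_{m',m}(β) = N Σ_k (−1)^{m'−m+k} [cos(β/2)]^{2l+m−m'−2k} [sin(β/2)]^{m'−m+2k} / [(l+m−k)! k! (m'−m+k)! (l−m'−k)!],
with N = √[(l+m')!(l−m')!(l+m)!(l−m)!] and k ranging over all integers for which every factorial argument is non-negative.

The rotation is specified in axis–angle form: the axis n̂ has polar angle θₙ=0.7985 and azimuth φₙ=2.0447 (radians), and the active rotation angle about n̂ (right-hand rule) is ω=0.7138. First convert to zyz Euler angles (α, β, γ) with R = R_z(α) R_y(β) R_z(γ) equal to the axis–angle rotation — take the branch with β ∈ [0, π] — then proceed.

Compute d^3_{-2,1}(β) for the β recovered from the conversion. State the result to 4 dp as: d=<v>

d=0.0870

Axis–angle → zyz. n̂ = (sinθₙcosφₙ, sinθₙsinφₙ, cosθₙ) = (-0.326898, +0.637368, +0.697782), ω = 0.7138.
R = I cosω + sinω [n̂]ₓ + (1−cosω) n̂n̂ᵀ gives
  R = [+0.781967, -0.507709, +0.361607; +0.405982, +0.855051, +0.322595; -0.472977, -0.105452, +0.874742]
β = atan2(√(R₁₃²+R₂₃²), R₃₃) = 0.505894; α = atan2(R₂₃, R₁₃) mod 2π = 0.728441; γ = atan2(R₃₂, −R₃₁) mod 2π = 6.063819
d^3_{-2,1}(β=0.5059) via the finite sum:
c=cos(0.505894/2)=0.968179, s=sin(0.505894/2)=0.250258; N=√[1·120·24·2]=75.894664
Admissible k: 3..4 (factorial args all ≥0)
  k=3: (−1)^0·75.8947/(12)·0.9682^3·0.2503^3 = +0.089963
  k=4: (−1)^1·75.8947/(24)·0.9682^1·0.2503^5 = -0.003005
d^3_{-2,1}(0.5059) = +0.089963 -0.003005 = +0.086957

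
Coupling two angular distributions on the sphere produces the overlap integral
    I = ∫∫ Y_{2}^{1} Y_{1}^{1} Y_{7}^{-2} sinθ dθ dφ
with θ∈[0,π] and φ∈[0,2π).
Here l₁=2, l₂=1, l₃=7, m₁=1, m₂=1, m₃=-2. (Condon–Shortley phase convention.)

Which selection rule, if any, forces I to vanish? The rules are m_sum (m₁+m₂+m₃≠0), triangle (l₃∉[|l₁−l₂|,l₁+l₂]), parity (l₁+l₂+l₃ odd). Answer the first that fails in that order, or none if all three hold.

triangle

m₁+m₂+m₃ = 1 + 1 − 2 = 0  ✓
triangle: need |l₁−l₂| ≤ l₃ ≤ l₁+l₂ = [1,3]; l₃=7 is outside  ✗
parity: l₁+l₂+l₃ = 10 is even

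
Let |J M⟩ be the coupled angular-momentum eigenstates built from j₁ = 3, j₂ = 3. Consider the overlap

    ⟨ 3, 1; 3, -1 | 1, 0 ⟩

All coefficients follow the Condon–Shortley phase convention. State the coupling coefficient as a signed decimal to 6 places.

√[3·5!1!1!/8! · 4!2!2!4!1!1!] = √(144/7)
  +(−1)^1/∏(1,4,1,1,0,0)! = -1/24  (running -1/24)
  +(−1)^2/∏(2,3,0,0,1,1)! = 1/12  (running 1/24)
⟨..|..⟩ = √(144/7)·(1/24) = +0.188982

+0.188982  (= +√(1/28))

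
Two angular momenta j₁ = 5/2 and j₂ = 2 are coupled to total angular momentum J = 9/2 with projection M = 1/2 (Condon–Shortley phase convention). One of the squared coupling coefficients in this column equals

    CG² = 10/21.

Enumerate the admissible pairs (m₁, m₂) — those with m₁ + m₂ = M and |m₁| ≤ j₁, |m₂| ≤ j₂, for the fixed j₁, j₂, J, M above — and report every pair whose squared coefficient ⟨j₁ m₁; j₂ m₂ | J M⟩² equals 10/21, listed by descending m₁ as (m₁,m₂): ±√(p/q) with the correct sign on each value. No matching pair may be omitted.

(1/2,0): +√(10/21)

Admissible pairs with m₁+m₂ = M = 1/2: (-3/2,2), (-1/2,1), (1/2,0), (3/2,-1), (5/2,-2)
  (m₁,m₂)=(5/2,-2): CG² = 1/126, CG = +√(1/126)
  (m₁,m₂)=(3/2,-1): CG² = 10/63, CG = +√(10/63)
  (m₁,m₂)=(1/2,0): CG² = 10/21, CG = +√(10/21)   ← matches the target
  (m₁,m₂)=(-1/2,1): CG² = 20/63, CG = +√(20/63)
  (m₁,m₂)=(-3/2,2): CG² = 5/126, CG = +√(5/126)
Pairs with CG² = 10/21: (1/2,0): +√(10/21)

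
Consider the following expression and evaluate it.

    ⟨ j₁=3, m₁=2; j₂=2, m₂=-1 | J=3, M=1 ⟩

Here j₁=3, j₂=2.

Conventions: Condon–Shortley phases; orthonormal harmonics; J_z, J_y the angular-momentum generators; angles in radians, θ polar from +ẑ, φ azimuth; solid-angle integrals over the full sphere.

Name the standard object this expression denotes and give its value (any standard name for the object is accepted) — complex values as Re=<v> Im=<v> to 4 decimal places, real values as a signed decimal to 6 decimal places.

This is a Clebsch–Gordan (vector-coupling) coefficient.
j₁+j₂−J=2  J+j₁−j₂=4  J−j₁+j₂=2  j₁+j₂+J+1=9
(j₁±m₁, j₂±m₂, J±M) = (5,1,1,3,4,2)
P² = 64
sum k=0..1:
  [0] +1/12 = 1/12
  [1] −1/48 = -1/48
S = 1/16
C² = P²·S² = 1/4 ; C = +0.500000

Clebsch–Gordan coefficient, +√(1/4) ≈ +0.500000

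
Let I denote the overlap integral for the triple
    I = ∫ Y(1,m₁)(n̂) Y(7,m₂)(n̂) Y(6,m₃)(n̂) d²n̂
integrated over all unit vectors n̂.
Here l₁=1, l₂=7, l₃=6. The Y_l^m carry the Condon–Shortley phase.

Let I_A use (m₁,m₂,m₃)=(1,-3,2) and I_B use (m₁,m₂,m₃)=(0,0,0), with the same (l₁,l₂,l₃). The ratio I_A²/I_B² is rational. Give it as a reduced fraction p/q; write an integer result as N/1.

l's match ⇒ only the (l;m) 3-j factors differ between A and B.
A: triangle coeff Δ(1,7,6) = 1/1365; Σ_t [0,0]: t=0:+1/1935360 = 1/1935360; (3j)²=3/91 [(1 7 6; 1 -3 2)], sign=+1
B: triangle coeff Δ(1,7,6) = 1/1365; Σ_t [1,1]: t=1:−1/518400 = -1/518400; (3j)²=7/195 [(1 7 6; 0 0 0)], sign=-1
I_A²/I_B² = (3/91)/(7/195) = 45/49

45/49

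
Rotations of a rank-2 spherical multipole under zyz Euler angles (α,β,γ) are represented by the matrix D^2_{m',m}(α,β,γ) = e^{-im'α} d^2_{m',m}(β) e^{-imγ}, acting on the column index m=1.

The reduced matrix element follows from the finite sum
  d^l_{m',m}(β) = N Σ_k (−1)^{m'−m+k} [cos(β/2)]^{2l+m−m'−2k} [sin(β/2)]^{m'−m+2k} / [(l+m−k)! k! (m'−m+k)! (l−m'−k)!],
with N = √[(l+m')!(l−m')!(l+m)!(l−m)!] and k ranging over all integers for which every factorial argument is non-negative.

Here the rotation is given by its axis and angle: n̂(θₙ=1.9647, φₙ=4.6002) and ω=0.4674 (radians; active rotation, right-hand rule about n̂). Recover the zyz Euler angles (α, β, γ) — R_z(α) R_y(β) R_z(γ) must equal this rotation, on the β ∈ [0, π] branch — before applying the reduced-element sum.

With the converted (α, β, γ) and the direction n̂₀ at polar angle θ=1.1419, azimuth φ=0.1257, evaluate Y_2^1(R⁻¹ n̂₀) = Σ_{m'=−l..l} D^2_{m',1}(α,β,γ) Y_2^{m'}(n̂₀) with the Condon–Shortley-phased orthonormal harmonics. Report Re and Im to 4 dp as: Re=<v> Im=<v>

Axis–angle → zyz. n̂ = (sinθₙcosφₙ, sinθₙsinφₙ, cosθₙ) = (-0.103380, -0.917613, -0.383796), ω = 0.4674.
R = I cosω + sinω [n̂]ₓ + (1−cosω) n̂n̂ᵀ gives
  R = [+0.893889, +0.183100, -0.409190; -0.162751, +0.983055, +0.084353; +0.417701, -0.008806, +0.908542]
β = atan2(√(R₁₃²+R₂₃²), R₃₃) = 0.431016; α = atan2(R₂₃, R₁₃) mod 2π = 2.938294; γ = atan2(R₃₂, −R₃₁) mod 2π = 3.162672
Need the full column D^2_{m',1} for m'=−2..2 at α=2.9383, β=0.4310, γ=3.1627.
cos(β/2)=0.976868, sin(β/2)=0.213844
d^2_{-2,1}: single k=3 term ⇒ +0.019105;  D = -0.017385+0.007924i
d^2_{-1,1}: k∈[2..3] ⇒ +0.130914 -0.002091 = +0.128823;  D = +0.125594-0.028663i
d^2_{0,1}: k∈[1..2] ⇒ +0.488292 -0.023399 = +0.464893;  D = -0.464790+0.009799i
d^2_{1,1}: k∈[0..1] ⇒ +0.910633 -0.130914 = +0.779719;  D = +0.766810+0.141295i
d^2_{2,1}: single k=0 term ⇒ -0.398689;  D = +0.369427+0.149922i
Y_2^{m'}(θ=1.1419,φ=0.1257) and Σ D·Y over m':
  (-0.0174+0.0079i)·(+0.3094-0.0795i)  (+0.1256-0.0287i)·(+0.2899-0.0366i)  (-0.4648+0.0098i)·(-0.1518+0.0000i)  (+0.7668+0.1413i)·(-0.2899-0.0366i)  (+0.3694+0.1499i)·(+0.3094+0.0795i)
Y_2^1(R⁻¹ n̂) = -0.013565-0.003860i

Re=-0.0136 Im=-0.0039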